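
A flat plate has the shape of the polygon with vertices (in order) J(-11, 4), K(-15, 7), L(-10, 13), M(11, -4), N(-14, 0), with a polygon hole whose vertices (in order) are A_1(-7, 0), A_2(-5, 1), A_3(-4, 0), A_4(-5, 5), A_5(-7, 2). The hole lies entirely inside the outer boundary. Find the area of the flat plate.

Outer boundary:
Cross-terms: -17, -125, -103, -56, -56  ⇒  Σ = -357
Area = |Σ|/2 = 178.5.
Hole:
Σ = (-7) + (4) + (-20) + (25) + (14) = 16
Area = |Σ|/2 = 8.
Net area = 178.5 − 8 = 170.5.

170.5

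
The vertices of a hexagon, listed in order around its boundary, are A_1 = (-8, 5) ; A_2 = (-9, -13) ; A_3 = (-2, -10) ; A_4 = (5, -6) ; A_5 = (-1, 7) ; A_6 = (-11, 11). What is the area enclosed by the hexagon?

Apply the shoelace (surveyor's) formula: 2A = Σ (x_i·y_{i+1} − x_{i+1}·y_i), indices taken mod 6.
Σ = (149) + (64) + (62) + (29) + (66) + (33) = 403
Area = |Σ|/2 = 201.5.

201.5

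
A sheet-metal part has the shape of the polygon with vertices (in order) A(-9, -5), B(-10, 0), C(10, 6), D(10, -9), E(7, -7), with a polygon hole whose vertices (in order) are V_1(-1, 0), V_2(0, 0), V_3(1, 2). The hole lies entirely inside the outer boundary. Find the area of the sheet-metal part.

181.5

Outer boundary:
Σ = (-50) + (-60) + (-150) + (-7) + (-98) = -365
Area = |Σ|/2 = 182.5.
Hole:
Apply the shoelace formula: 2A = Σ (x_i·y_{i+1} − x_{i+1}·y_i), indices taken mod 3.
Cross-terms: 0, 0, 2  ⇒  Σ = 2
Area = |Σ|/2 = 1.
Net area = 182.5 − 1 = 181.5.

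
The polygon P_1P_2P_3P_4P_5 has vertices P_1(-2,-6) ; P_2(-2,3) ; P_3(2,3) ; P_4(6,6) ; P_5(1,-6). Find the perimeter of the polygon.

|P_1P_2| = √((0)² + (9)²) = √81 = 9
|P_2P_3| = √((4)² + (0)²) = √16 = 4
|P_3P_4| = √((4)² + (3)²) = √25 = 5
|P_4P_5| = √((-5)² + (-12)²) = √169 = 13
|P_5P_1| = √((-3)² + (0)²) = √9 = 3
Perimeter = 9 + 4 + 5 + 13 + 3 = 34.

34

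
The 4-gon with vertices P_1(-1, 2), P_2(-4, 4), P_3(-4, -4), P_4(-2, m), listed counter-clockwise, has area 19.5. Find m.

-5

Write out the shoelace sum; only the two edges meeting at P_4 involve m:
2·Area = [((-4)·m − (-2)·(-4)) + ((-2)·2 − (-1)·m)] + 36
       = -3·m + 24 = 39
⇒ m = -5.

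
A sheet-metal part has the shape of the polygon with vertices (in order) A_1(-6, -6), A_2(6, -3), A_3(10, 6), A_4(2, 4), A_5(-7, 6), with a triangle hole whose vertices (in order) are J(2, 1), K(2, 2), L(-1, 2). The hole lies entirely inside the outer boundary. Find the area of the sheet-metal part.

131.5

Outer boundary:
Cross-terms: 54, 66, 28, 40, 78  ⇒  Σ = 266
Area = |Σ|/2 = 133.
Hole:
Σ = (2) + (6) + (-5) = 3
Area = |Σ|/2 = 1.5.
Net area = 133 − 1.5 = 131.5.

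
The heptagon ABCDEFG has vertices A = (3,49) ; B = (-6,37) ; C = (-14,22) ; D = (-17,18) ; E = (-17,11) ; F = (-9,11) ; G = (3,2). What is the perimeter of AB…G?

114

|AB| = √((-9)² + (-12)²) = √225 = 15
|BC| = √((-8)² + (-15)²) = √289 = 17
|CD| = √((-3)² + (-4)²) = √25 = 5
|DE| = √((0)² + (-7)²) = √49 = 7
|EF| = √((8)² + (0)²) = √64 = 8
|FG| = √((12)² + (-9)²) = √225 = 15
|GA| = √((0)² + (47)²) = √2209 = 47
Perimeter = 15 + 17 + 5 + 7 + 8 + 15 + 47 = 114.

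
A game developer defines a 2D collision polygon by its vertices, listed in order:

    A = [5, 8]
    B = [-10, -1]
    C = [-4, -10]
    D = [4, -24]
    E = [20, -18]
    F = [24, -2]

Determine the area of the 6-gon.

Apply the surveyor's formula: 2A = Σ (x_i·y_{i+1} − x_{i+1}·y_i), indices taken mod 6.
Cross-terms: 75, 96, 136, 408, 392, 202  ⇒  Σ = 1309
Area = |Σ|/2 = 654.5.

654.5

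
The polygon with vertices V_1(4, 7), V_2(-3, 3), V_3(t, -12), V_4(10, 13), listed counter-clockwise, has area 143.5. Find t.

8

The doubled signed area Σ (x_i y_{i+1} − x_{i+1} y_i) is linear in t.
With t=0 it equals 207; the coefficient of t is 10 (from the two edges through V_3).
So 10·t + 207 = 2·143.5 = 287 ⇒ t = 8.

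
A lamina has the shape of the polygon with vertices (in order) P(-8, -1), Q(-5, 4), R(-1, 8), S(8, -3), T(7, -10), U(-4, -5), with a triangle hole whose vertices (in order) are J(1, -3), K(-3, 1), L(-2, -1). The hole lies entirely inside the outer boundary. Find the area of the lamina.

Outer boundary:
Cross-terms: -37, -36, -61, -59, -75, -36  ⇒  Σ = -304
Area = |Σ|/2 = 152.
Hole:
Σ = (-8) + (5) + (7) = 4
Area = |Σ|/2 = 2.
Net area = 152 − 2 = 150.

150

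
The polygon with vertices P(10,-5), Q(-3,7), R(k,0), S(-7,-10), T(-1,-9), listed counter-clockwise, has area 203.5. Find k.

-12

The doubled signed area Σ (x_i y_{i+1} − x_{i+1} y_i) is linear in k.
With k=0 it equals 203; the coefficient of k is -17 (from the two edges through R).
So -17·k + 203 = 2·203.5 = 407 ⇒ k = -12.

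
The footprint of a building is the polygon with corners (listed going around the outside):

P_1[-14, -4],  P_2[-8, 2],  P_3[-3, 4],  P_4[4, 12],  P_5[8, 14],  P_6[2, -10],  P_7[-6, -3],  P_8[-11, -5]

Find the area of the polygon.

Apply the shoelace formula: 2A = Σ (x_i·y_{i+1} − x_{i+1}·y_i), indices taken mod 8.
P_1→P_2: (-14)(2) − (-8)(-4) = -60
P_2→P_3: (-8)(4) − (-3)(2) = -26
P_3→P_4: (-3)(12) − (4)(4) = -52
P_4→P_5: (4)(14) − (8)(12) = -40
P_5→P_6: (8)(-10) − (2)(14) = -108
P_6→P_7: (2)(-3) − (-6)(-10) = -66
P_7→P_8: (-6)(-5) − (-11)(-3) = -3
P_8→P_1: (-11)(-4) − (-14)(-5) = -26
Σ = -381
Area = |Σ|/2 = 190.5.

190.5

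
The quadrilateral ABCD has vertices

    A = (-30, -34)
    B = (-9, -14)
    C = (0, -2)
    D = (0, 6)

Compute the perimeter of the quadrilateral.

102

|AB| = √((21)² + (20)²) = √841 = 29
|BC| = √((9)² + (12)²) = √225 = 15
|CD| = √((0)² + (8)²) = √64 = 8
|DA| = √((-30)² + (-40)²) = √2500 = 50
Perimeter = 29 + 15 + 8 + 50 = 102.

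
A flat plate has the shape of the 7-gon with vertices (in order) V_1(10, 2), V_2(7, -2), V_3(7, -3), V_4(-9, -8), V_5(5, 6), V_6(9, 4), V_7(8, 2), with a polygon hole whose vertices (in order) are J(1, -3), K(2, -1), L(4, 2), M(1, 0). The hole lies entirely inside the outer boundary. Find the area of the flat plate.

91

Outer boundary:
Apply the surveyor's formula: 2A = Σ (x_i·y_{i+1} − x_{i+1}·y_i), indices taken mod 7.
Cross-terms: -34, -7, -83, -14, -34, -14, -4  ⇒  Σ = -190
Area = |Σ|/2 = 95.
Hole:
Apply the shoelace (surveyor's) formula: 2A = Σ (x_i·y_{i+1} − x_{i+1}·y_i), indices taken mod 4.
J→K: (1)(-1) − (2)(-3) = 5
K→L: (2)(2) − (4)(-1) = 8
L→M: (4)(0) − (1)(2) = -2
M→J: (1)(-3) − (1)(0) = -3
Σ = 8
Area = |Σ|/2 = 4.
Net area = 95 − 4 = 91.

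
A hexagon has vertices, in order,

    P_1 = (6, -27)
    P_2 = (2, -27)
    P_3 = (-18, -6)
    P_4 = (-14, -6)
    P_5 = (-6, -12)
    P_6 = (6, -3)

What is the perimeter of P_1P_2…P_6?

86

|P_1P_2| = √((-4)² + (0)²) = √16 = 4
|P_2P_3| = √((-20)² + (21)²) = √841 = 29
|P_3P_4| = √((4)² + (0)²) = √16 = 4
|P_4P_5| = √((8)² + (-6)²) = √100 = 10
|P_5P_6| = √((12)² + (9)²) = √225 = 15
|P_6P_1| = √((0)² + (-24)²) = √576 = 24
Perimeter = 4 + 29 + 4 + 10 + 15 + 24 = 86.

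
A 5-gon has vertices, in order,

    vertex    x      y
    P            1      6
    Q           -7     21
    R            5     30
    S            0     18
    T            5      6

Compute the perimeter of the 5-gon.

|PQ| = √((-8)² + (15)²) = √289 = 17
|QR| = √((12)² + (9)²) = √225 = 15
|RS| = √((-5)² + (-12)²) = √169 = 13
|ST| = √((5)² + (-12)²) = √169 = 13
|TP| = √((-4)² + (0)²) = √16 = 4
Perimeter = 17 + 15 + 13 + 13 + 4 = 62.

62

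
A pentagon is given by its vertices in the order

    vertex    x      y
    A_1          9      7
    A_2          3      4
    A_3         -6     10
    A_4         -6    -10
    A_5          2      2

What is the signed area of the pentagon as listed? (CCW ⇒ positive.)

96.5

A_1→A_2: (9)(4) − (3)(7) = 15
A_2→A_3: (3)(10) − (-6)(4) = 54
A_3→A_4: (-6)(-10) − (-6)(10) = 120
A_4→A_5: (-6)(2) − (2)(-10) = 8
A_5→A_1: (2)(7) − (9)(2) = -4
Σ = 193
Signed area = Σ/2 = 96.5 (positive ⇒ counter-clockwise traversal).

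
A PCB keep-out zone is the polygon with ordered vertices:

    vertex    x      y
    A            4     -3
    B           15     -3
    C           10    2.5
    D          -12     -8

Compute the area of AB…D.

59.25

Apply Gauss's area formula: 2A = Σ (x_i·y_{i+1} − x_{i+1}·y_i), indices taken mod 4.
A→B: (4)(-3) − (15)(-3) = 33
B→C: (15)(2.5) − (10)(-3) = 67.5
C→D: (10)(-8) − (-12)(2.5) = -50
D→A: (-12)(-3) − (4)(-8) = 68
Σ = 118.5
Area = |Σ|/2 = 59.25.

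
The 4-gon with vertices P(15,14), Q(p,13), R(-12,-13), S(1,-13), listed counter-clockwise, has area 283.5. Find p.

6

Write out the shoelace sum; only the two edges meeting at Q involve p:
2·Area = [(15·13 − p·14) + (p·(-13) − (-12)·13)] + 378
       = -27·p + 729 = 567
⇒ p = 6.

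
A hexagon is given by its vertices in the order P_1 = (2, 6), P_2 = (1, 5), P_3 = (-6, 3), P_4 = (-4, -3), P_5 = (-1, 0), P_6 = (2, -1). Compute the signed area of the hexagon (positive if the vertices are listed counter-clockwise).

Apply the shoelace (surveyor's) formula: 2A = Σ (x_i·y_{i+1} − x_{i+1}·y_i), indices taken mod 6.
Σ = (4) + (33) + (30) + (-3) + (1) + (14) = 79
Signed area = Σ/2 = 39.5 (positive ⇒ counter-clockwise traversal).

39.5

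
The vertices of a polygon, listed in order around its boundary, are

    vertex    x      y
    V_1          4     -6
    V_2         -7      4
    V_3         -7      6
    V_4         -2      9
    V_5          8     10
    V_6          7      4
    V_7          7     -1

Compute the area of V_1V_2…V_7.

V_1→V_2: (4)(4) − (-7)(-6) = -26
V_2→V_3: (-7)(6) − (-7)(4) = -14
V_3→V_4: (-7)(9) − (-2)(6) = -51
V_4→V_5: (-2)(10) − (8)(9) = -92
V_5→V_6: (8)(4) − (7)(10) = -38
V_6→V_7: (7)(-1) − (7)(4) = -35
V_7→V_1: (7)(-6) − (4)(-1) = -38
Σ = -294
Area = |Σ|/2 = 147.

147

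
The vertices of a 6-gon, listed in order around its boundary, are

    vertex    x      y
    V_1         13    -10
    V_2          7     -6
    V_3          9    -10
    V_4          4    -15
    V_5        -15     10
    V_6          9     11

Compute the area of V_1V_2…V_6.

396

Apply the surveyor's formula: 2A = Σ (x_i·y_{i+1} − x_{i+1}·y_i), indices taken mod 6.
Σ = (-8) + (-16) + (-95) + (-185) + (-255) + (-233) = -792
Area = |Σ|/2 = 396.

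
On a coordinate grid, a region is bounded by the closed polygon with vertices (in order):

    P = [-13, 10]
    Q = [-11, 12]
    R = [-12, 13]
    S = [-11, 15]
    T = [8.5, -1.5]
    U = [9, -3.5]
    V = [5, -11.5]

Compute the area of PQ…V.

Apply Gauss's area formula: 2A = Σ (x_i·y_{i+1} − x_{i+1}·y_i), indices taken mod 7.
P→Q: (-13)(12) − (-11)(10) = -46
Q→R: (-11)(13) − (-12)(12) = 1
R→S: (-12)(15) − (-11)(13) = -37
S→T: (-11)(-1.5) − (8.5)(15) = -111
T→U: (8.5)(-3.5) − (9)(-1.5) = -16.25
U→V: (9)(-11.5) − (5)(-3.5) = -86
V→P: (5)(10) − (-13)(-11.5) = -99.5
Σ = -394.75
Area = |Σ|/2 = 197.375.

197.375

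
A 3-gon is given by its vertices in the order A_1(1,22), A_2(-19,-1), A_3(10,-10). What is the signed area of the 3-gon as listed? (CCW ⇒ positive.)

Apply the surveyor's formula: 2A = Σ (x_i·y_{i+1} − x_{i+1}·y_i), indices taken mod 3.
Σ = (417) + (200) + (230) = 847
Signed area = Σ/2 = 423.5 (positive ⇒ counter-clockwise traversal).

423.5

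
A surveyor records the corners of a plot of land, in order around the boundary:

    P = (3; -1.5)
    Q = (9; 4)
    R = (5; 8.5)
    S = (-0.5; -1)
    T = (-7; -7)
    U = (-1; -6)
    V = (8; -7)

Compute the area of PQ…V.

Cross-terms: 25.5, 56.5, -0.75, -3.5, 35, 55, 9  ⇒  Σ = 176.75
Area = |Σ|/2 = 88.375.

88.375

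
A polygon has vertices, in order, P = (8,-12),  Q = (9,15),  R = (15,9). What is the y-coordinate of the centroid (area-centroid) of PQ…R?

Apply the shoelace formula. First the cross-terms c_i = x_i·y_{i+1} − x_{i+1}·y_i:
  228, -144, -252  ⇒  2A = -168, A = -84.
Then Σ (y_i + y_{i+1})·c_i = -2016, so ȳ = -2016 / (6·(-84)) = 4.

4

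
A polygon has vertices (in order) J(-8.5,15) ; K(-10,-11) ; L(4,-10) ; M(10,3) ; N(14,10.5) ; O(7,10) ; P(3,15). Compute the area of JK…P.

438.25

J→K: (-8.5)(-11) − (-10)(15) = 243.5
K→L: (-10)(-10) − (4)(-11) = 144
L→M: (4)(3) − (10)(-10) = 112
M→N: (10)(10.5) − (14)(3) = 63
N→O: (14)(10) − (7)(10.5) = 66.5
O→P: (7)(15) − (3)(10) = 75
P→J: (3)(15) − (-8.5)(15) = 172.5
Σ = 876.5
Area = |Σ|/2 = 438.25.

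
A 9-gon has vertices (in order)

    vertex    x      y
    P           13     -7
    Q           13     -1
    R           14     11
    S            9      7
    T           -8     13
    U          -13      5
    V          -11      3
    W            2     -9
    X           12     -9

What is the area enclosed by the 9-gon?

384

Apply Gauss's area formula: 2A = Σ (x_i·y_{i+1} − x_{i+1}·y_i), indices taken mod 9.
P→Q: (13)(-1) − (13)(-7) = 78
Q→R: (13)(11) − (14)(-1) = 157
R→S: (14)(7) − (9)(11) = -1
S→T: (9)(13) − (-8)(7) = 173
T→U: (-8)(5) − (-13)(13) = 129
U→V: (-13)(3) − (-11)(5) = 16
V→W: (-11)(-9) − (2)(3) = 93
W→X: (2)(-9) − (12)(-9) = 90
X→P: (12)(-7) − (13)(-9) = 33
Σ = 768
Area = |Σ|/2 = 384.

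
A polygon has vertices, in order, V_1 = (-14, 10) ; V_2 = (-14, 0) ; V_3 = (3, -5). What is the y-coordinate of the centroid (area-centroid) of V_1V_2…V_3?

Apply the shoelace formula. First the cross-terms c_i = x_i·y_{i+1} − x_{i+1}·y_i:
  140, 70, -40  ⇒  2A = 170, A = 85.
Then Σ (y_i + y_{i+1})·c_i = 850, so ȳ = 850 / (6·85) = 5/3.

5/3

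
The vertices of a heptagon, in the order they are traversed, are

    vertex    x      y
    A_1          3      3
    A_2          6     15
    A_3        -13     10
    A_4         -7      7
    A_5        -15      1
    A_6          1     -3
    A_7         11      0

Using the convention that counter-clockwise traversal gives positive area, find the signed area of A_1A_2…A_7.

234.5

A_1→A_2: (3)(15) − (6)(3) = 27
A_2→A_3: (6)(10) − (-13)(15) = 255
A_3→A_4: (-13)(7) − (-7)(10) = -21
A_4→A_5: (-7)(1) − (-15)(7) = 98
A_5→A_6: (-15)(-3) − (1)(1) = 44
A_6→A_7: (1)(0) − (11)(-3) = 33
A_7→A_1: (11)(3) − (3)(0) = 33
Σ = 469
Signed area = Σ/2 = 234.5 (positive ⇒ counter-clockwise traversal).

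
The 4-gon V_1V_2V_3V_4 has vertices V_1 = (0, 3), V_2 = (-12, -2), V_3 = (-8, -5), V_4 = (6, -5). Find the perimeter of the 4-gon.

|V_1V_2| = √((-12)² + (-5)²) = √169 = 13
|V_2V_3| = √((4)² + (-3)²) = √25 = 5
|V_3V_4| = √((14)² + (0)²) = √196 = 14
|V_4V_1| = √((-6)² + (8)²) = √100 = 10
Perimeter = 13 + 5 + 14 + 10 = 42.

42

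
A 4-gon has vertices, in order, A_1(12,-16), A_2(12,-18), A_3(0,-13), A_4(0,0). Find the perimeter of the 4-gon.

48

|A_1A_2| = √((0)² + (-2)²) = √4 = 2
|A_2A_3| = √((-12)² + (5)²) = √169 = 13
|A_3A_4| = √((0)² + (13)²) = √169 = 13
|A_4A_1| = √((12)² + (-16)²) = √400 = 20
Perimeter = 2 + 13 + 13 + 20 = 48.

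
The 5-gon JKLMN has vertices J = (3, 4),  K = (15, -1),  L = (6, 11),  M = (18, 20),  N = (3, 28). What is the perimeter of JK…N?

|JK| = √((12)² + (-5)²) = √169 = 13
|KL| = √((-9)² + (12)²) = √225 = 15
|LM| = √((12)² + (9)²) = √225 = 15
|MN| = √((-15)² + (8)²) = √289 = 17
|NJ| = √((0)² + (-24)²) = √576 = 24
Perimeter = 13 + 15 + 15 + 17 + 24 = 84.

84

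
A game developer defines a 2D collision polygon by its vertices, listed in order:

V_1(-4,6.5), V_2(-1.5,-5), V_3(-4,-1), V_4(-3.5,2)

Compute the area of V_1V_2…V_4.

7.5

Apply Gauss's area formula: 2A = Σ (x_i·y_{i+1} − x_{i+1}·y_i), indices taken mod 4.
V_1→V_2: (-4)(-5) − (-1.5)(6.5) = 29.75
V_2→V_3: (-1.5)(-1) − (-4)(-5) = -18.5
V_3→V_4: (-4)(2) − (-3.5)(-1) = -11.5
V_4→V_1: (-3.5)(6.5) − (-4)(2) = -14.75
Σ = -15
Area = |Σ|/2 = 7.5.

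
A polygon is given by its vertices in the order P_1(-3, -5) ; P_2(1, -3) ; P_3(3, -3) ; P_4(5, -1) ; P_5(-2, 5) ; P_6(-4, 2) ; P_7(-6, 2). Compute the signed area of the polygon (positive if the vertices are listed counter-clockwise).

55.5

Σ = (14) + (6) + (12) + (23) + (16) + (4) + (36) = 111
Signed area = Σ/2 = 55.5 (positive ⇒ counter-clockwise traversal).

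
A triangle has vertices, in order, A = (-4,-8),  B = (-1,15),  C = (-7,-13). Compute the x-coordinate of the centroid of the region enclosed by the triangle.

-4

Apply the shoelace (surveyor's) formula. First the cross-terms c_i = x_i·y_{i+1} − x_{i+1}·y_i:
  -68, 118, 4  ⇒  2A = 54, A = 27.
Then Σ (x_i + x_{i+1})·c_i = -648, so x̄ = -648 / (6·27) = -4.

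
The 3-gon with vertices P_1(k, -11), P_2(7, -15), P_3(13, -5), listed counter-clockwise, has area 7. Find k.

8

Write out the shoelace sum; only the two edges meeting at P_1 involve k:
2·Area = [(13·(-11) − k·(-5)) + (k·(-15) − 7·(-11))] + 160
       = -10·k + 94 = 14
⇒ k = 8.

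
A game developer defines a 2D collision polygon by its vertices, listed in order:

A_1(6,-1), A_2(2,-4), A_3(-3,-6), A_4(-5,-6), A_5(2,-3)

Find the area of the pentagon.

7.5

Apply the shoelace formula: 2A = Σ (x_i·y_{i+1} − x_{i+1}·y_i), indices taken mod 5.
A_1→A_2: (6)(-4) − (2)(-1) = -22
A_2→A_3: (2)(-6) − (-3)(-4) = -24
A_3→A_4: (-3)(-6) − (-5)(-6) = -12
A_4→A_5: (-5)(-3) − (2)(-6) = 27
A_5→A_1: (2)(-1) − (6)(-3) = 16
Σ = -15
Area = |Σ|/2 = 7.5.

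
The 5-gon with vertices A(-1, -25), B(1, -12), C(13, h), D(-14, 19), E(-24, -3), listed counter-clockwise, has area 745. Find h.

The doubled signed area Σ (x_i y_{i+1} − x_{i+1} y_i) is linear in h.
With h=0 it equals 1535; the coefficient of h is 15 (from the two edges through C).
So 15·h + 1535 = 2·745 = 1490 ⇒ h = -3.

-3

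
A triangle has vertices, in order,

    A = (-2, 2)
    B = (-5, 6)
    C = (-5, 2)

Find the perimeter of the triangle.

12

|AB| = √((-3)² + (4)²) = √25 = 5
|BC| = √((0)² + (-4)²) = √16 = 4
|CA| = √((3)² + (0)²) = √9 = 3
Perimeter = 5 + 4 + 3 = 12.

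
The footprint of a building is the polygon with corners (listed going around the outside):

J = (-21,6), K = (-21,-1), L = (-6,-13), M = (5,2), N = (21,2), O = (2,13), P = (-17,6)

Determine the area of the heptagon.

Σ = (147) + (267) + (53) + (-32) + (269) + (233) + (24) = 961
Area = |Σ|/2 = 480.5.

480.5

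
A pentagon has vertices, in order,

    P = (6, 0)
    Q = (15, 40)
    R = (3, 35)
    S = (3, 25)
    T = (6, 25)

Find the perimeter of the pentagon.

|PQ| = √((9)² + (40)²) = √1681 = 41
|QR| = √((-12)² + (-5)²) = √169 = 13
|RS| = √((0)² + (-10)²) = √100 = 10
|ST| = √((3)² + (0)²) = √9 = 3
|TP| = √((0)² + (-25)²) = √625 = 25
Perimeter = 41 + 13 + 10 + 3 + 25 = 92.

92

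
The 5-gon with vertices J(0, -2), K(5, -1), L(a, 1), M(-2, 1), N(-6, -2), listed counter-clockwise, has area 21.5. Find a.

Write out the shoelace sum; only the two edges meeting at L involve a:
2·Area = [(5·1 − a·(-1)) + (a·1 − (-2)·1)] + 32
       = 2·a + 39 = 43
⇒ a = 2.

2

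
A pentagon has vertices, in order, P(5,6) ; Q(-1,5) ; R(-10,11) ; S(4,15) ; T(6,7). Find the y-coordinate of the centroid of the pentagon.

Apply the surveyor's formula. First the cross-terms c_i = x_i·y_{i+1} − x_{i+1}·y_i:
  31, 39, -194, -62, 1  ⇒  2A = -185, A = -92.5.
Then Σ (y_i + y_{i+1})·c_i = -5430, so ȳ = -5430 / (6·(-92.5)) = 362/37.

362/37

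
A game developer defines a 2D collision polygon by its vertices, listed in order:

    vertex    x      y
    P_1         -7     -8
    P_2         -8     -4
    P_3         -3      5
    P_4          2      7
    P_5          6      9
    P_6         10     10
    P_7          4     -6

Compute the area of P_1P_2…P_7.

173.5

Cross-terms: -36, -52, -31, -24, -30, -100, -74  ⇒  Σ = -347
Area = |Σ|/2 = 173.5.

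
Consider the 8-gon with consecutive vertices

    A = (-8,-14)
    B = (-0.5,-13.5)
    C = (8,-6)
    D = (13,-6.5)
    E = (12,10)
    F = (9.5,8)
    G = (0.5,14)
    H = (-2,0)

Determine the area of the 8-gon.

316

Apply the shoelace formula: 2A = Σ (x_i·y_{i+1} − x_{i+1}·y_i), indices taken mod 8.
Σ = (101) + (111) + (26) + (208) + (1) + (129) + (28) + (28) = 632
Area = |Σ|/2 = 316.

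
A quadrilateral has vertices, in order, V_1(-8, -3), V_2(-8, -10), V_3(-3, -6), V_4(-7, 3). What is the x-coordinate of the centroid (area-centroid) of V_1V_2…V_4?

Apply the surveyor's formula. First the cross-terms c_i = x_i·y_{i+1} − x_{i+1}·y_i:
  56, 18, -51, 45  ⇒  2A = 68, A = 34.
Then Σ (x_i + x_{i+1})·c_i = -1259, so x̄ = -1259 / (6·34) = -1259/204.

-1259/204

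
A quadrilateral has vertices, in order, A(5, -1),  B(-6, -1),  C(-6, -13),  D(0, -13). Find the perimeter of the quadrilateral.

42

|AB| = √((-11)² + (0)²) = √121 = 11
|BC| = √((0)² + (-12)²) = √144 = 12
|CD| = √((6)² + (0)²) = √36 = 6
|DA| = √((5)² + (12)²) = √169 = 13
Perimeter = 11 + 12 + 6 + 13 = 42.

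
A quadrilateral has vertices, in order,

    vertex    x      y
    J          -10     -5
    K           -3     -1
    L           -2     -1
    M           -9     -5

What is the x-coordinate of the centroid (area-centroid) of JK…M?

Apply the shoelace (surveyor's) formula. First the cross-terms c_i = x_i·y_{i+1} − x_{i+1}·y_i:
  -5, 1, 1, -5  ⇒  2A = -8, A = -4.
Then Σ (x_i + x_{i+1})·c_i = 144, so x̄ = 144 / (6·(-4)) = -6.

-6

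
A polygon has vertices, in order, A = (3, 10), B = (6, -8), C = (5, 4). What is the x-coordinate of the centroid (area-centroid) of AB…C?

14/3

Apply the shoelace formula. First the cross-terms c_i = x_i·y_{i+1} − x_{i+1}·y_i:
  -84, 64, 38  ⇒  2A = 18, A = 9.
Then Σ (x_i + x_{i+1})·c_i = 252, so x̄ = 252 / (6·9) = 14/3.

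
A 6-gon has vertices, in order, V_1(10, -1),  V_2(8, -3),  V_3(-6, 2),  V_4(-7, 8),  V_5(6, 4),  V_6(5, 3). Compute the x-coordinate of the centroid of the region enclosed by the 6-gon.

143/171

Apply Gauss's area formula. First the cross-terms c_i = x_i·y_{i+1} − x_{i+1}·y_i:
  -22, -2, -34, -76, -2, -35  ⇒  2A = -171, A = -85.5.
Then Σ (x_i + x_{i+1})·c_i = -429, so x̄ = -429 / (6·(-85.5)) = 143/171.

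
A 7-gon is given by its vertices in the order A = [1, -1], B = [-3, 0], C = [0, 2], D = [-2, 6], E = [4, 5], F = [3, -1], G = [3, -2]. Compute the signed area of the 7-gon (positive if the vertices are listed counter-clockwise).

-31

Apply the surveyor's formula: 2A = Σ (x_i·y_{i+1} − x_{i+1}·y_i), indices taken mod 7.
Σ = (-3) + (-6) + (4) + (-34) + (-19) + (-3) + (-1) = -62
Signed area = Σ/2 = -31 (negative ⇒ clockwise traversal).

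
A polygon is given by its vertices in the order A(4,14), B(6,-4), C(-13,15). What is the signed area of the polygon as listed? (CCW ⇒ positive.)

Apply the shoelace formula: 2A = Σ (x_i·y_{i+1} − x_{i+1}·y_i), indices taken mod 3.
Cross-terms: -100, 38, -242  ⇒  Σ = -304
Signed area = Σ/2 = -152 (negative ⇒ clockwise traversal).

-152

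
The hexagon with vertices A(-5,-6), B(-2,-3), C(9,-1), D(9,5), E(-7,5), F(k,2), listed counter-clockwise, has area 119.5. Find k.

Write out the shoelace sum; only the two edges meeting at F involve k:
2·Area = [((-7)·2 − k·5) + (k·(-6) − (-5)·2)] + 166
       = -11·k + 162 = 239
⇒ k = -7.

-7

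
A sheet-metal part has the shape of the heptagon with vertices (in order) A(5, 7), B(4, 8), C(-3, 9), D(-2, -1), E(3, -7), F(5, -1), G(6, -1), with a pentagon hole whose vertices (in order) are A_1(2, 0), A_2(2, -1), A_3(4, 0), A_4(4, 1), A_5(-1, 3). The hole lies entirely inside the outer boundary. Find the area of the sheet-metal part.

Outer boundary:
Cross-terms: 12, 60, 21, 17, 32, 1, 47  ⇒  Σ = 190
Area = |Σ|/2 = 95.
Hole:
Apply the surveyor's formula: 2A = Σ (x_i·y_{i+1} − x_{i+1}·y_i), indices taken mod 5.
Σ = (-2) + (4) + (4) + (13) + (-6) = 13
Area = |Σ|/2 = 6.5.
Net area = 95 − 6.5 = 88.5.

88.5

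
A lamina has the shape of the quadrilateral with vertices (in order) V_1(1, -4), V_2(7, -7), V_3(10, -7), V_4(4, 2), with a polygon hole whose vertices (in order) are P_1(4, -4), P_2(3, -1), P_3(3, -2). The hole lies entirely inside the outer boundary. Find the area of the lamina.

Outer boundary:
Cross-terms: 21, 21, 48, -18  ⇒  Σ = 72
Area = |Σ|/2 = 36.
Hole:
Cross-terms: 8, -3, -4  ⇒  Σ = 1
Area = |Σ|/2 = 0.5.
Net area = 36 − 0.5 = 35.5.

35.5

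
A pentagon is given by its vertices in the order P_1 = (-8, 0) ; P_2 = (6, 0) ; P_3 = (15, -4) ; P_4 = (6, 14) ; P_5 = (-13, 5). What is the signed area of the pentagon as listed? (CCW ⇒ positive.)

231

Apply the shoelace formula: 2A = Σ (x_i·y_{i+1} − x_{i+1}·y_i), indices taken mod 5.
Σ = (0) + (-24) + (234) + (212) + (40) = 462
Signed area = Σ/2 = 231 (positive ⇒ counter-clockwise traversal).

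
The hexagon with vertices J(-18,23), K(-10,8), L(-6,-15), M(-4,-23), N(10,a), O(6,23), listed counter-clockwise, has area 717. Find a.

-6

Write out the shoelace sum; only the two edges meeting at N involve a:
2·Area = [((-4)·a − 10·(-23)) + (10·23 − 6·a)] + 914
       = -10·a + 1374 = 1434
⇒ a = -6.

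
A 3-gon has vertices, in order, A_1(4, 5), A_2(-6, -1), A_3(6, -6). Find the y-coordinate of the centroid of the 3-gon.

-2/3

Apply the shoelace formula. First the cross-terms c_i = x_i·y_{i+1} − x_{i+1}·y_i:
  26, 42, 54  ⇒  2A = 122, A = 61.
Then Σ (y_i + y_{i+1})·c_i = -244, so ȳ = -244 / (6·61) = -2/3.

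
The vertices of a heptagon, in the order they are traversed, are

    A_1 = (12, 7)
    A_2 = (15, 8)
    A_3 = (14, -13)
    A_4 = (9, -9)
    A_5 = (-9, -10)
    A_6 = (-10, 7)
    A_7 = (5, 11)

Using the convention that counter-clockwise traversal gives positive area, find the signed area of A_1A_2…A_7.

Apply Gauss's area formula: 2A = Σ (x_i·y_{i+1} − x_{i+1}·y_i), indices taken mod 7.
Σ = (-9) + (-307) + (-9) + (-171) + (-163) + (-145) + (-97) = -901
Signed area = Σ/2 = -450.5 (negative ⇒ clockwise traversal).

-450.5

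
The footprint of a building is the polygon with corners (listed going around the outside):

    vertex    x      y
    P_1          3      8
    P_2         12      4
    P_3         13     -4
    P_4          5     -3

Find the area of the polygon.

77

Apply Gauss's area formula: 2A = Σ (x_i·y_{i+1} − x_{i+1}·y_i), indices taken mod 4.
Σ = (-84) + (-100) + (-19) + (49) = -154
Area = |Σ|/2 = 77.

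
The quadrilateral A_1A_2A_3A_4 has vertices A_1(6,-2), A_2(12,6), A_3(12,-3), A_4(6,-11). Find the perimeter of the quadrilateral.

38

|A_1A_2| = √((6)² + (8)²) = √100 = 10
|A_2A_3| = √((0)² + (-9)²) = √81 = 9
|A_3A_4| = √((-6)² + (-8)²) = √100 = 10
|A_4A_1| = √((0)² + (9)²) = √81 = 9
Perimeter = 10 + 9 + 10 + 9 = 38.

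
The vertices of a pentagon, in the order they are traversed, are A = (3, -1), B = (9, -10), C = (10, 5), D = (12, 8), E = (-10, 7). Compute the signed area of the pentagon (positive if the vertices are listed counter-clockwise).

Apply Gauss's area formula: 2A = Σ (x_i·y_{i+1} − x_{i+1}·y_i), indices taken mod 5.
Σ = (-21) + (145) + (20) + (164) + (-11) = 297
Signed area = Σ/2 = 148.5 (positive ⇒ counter-clockwise traversal).

148.5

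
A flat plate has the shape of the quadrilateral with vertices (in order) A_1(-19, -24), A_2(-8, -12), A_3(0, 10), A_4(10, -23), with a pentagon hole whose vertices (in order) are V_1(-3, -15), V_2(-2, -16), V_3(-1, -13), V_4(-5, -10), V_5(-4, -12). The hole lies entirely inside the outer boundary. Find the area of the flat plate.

Outer boundary:
Apply the surveyor's formula: 2A = Σ (x_i·y_{i+1} − x_{i+1}·y_i), indices taken mod 4.
A_1→A_2: (-19)(-12) − (-8)(-24) = 36
A_2→A_3: (-8)(10) − (0)(-12) = -80
A_3→A_4: (0)(-23) − (10)(10) = -100
A_4→A_1: (10)(-24) − (-19)(-23) = -677
Σ = -821
Area = |Σ|/2 = 410.5.
Hole:
Apply Gauss's area formula: 2A = Σ (x_i·y_{i+1} − x_{i+1}·y_i), indices taken mod 5.
V_1→V_2: (-3)(-16) − (-2)(-15) = 18
V_2→V_3: (-2)(-13) − (-1)(-16) = 10
V_3→V_4: (-1)(-10) − (-5)(-13) = -55
V_4→V_5: (-5)(-12) − (-4)(-10) = 20
V_5→V_1: (-4)(-15) − (-3)(-12) = 24
Σ = 17
Area = |Σ|/2 = 8.5.
Net area = 410.5 − 8.5 = 402.

402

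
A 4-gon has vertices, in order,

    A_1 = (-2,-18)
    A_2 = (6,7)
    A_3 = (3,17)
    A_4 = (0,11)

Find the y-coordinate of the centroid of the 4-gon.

Apply the shoelace formula. First the cross-terms c_i = x_i·y_{i+1} − x_{i+1}·y_i:
  94, 81, 33, 22  ⇒  2A = 230, A = 115.
Then Σ (y_i + y_{i+1})·c_i = 1680, so ȳ = 1680 / (6·115) = 56/23.

56/23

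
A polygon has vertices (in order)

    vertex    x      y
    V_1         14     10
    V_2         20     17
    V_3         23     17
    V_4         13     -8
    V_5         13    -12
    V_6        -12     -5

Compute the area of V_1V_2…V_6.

Apply the surveyor's formula: 2A = Σ (x_i·y_{i+1} − x_{i+1}·y_i), indices taken mod 6.
Σ = (38) + (-51) + (-405) + (-52) + (-209) + (-50) = -729
Area = |Σ|/2 = 364.5.

364.5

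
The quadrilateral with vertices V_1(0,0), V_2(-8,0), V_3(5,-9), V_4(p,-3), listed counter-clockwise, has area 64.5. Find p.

Write out the shoelace sum; only the two edges meeting at V_4 involve p:
2·Area = [(5·(-3) − p·(-9)) + (p·0 − 0·(-3))] + 72
       = 9·p + 57 = 129
⇒ p = 8.

8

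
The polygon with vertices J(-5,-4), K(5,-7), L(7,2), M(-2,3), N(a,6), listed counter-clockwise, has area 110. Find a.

The doubled signed area Σ (x_i y_{i+1} − x_{i+1} y_i) is linear in a.
With a=0 it equals 157; the coefficient of a is -7 (from the two edges through N).
So -7·a + 157 = 2·110 = 220 ⇒ a = -9.

-9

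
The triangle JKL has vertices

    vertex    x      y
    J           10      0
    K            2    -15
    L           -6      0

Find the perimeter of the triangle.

|JK| = √((-8)² + (-15)²) = √289 = 17
|KL| = √((-8)² + (15)²) = √289 = 17
|LJ| = √((16)² + (0)²) = √256 = 16
Perimeter = 17 + 17 + 16 = 50.

50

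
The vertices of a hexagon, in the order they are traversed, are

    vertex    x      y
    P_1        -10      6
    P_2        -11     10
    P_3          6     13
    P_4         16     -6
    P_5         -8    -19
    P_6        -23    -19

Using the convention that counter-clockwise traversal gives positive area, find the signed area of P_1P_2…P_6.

-723

Σ = (-34) + (-203) + (-244) + (-352) + (-285) + (-328) = -1446
Signed area = Σ/2 = -723 (negative ⇒ clockwise traversal).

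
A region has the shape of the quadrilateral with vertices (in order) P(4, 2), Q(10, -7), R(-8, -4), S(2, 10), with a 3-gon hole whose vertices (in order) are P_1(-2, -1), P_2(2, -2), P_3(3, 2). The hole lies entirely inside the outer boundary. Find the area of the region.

Outer boundary:
Cross-terms: -48, -96, -72, -36  ⇒  Σ = -252
Area = |Σ|/2 = 126.
Hole:
Apply the shoelace (surveyor's) formula: 2A = Σ (x_i·y_{i+1} − x_{i+1}·y_i), indices taken mod 3.
Σ = (6) + (10) + (1) = 17
Area = |Σ|/2 = 8.5.
Net area = 126 − 8.5 = 117.5.

117.5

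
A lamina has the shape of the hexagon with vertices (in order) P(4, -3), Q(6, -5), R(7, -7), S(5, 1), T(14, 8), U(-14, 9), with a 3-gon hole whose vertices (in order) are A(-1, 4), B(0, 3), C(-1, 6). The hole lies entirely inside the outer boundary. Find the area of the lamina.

Outer boundary:
Σ = (-2) + (-7) + (42) + (26) + (238) + (6) = 303
Area = |Σ|/2 = 151.5.
Hole:
Apply Gauss's area formula: 2A = Σ (x_i·y_{i+1} − x_{i+1}·y_i), indices taken mod 3.
Cross-terms: -3, 3, 2  ⇒  Σ = 2
Area = |Σ|/2 = 1.
Net area = 151.5 − 1 = 150.5.

150.5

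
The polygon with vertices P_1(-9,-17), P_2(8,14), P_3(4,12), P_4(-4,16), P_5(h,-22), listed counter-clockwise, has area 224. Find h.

Write out the shoelace sum; only the two edges meeting at P_5 involve h:
2·Area = [((-4)·(-22) − h·16) + (h·(-17) − (-9)·(-22))] + 162
       = -33·h + 52 = 448
⇒ h = -12.

-12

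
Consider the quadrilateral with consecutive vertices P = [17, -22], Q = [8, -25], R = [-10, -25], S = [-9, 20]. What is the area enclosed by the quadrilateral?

Cross-terms: -249, -450, -425, -142  ⇒  Σ = -1266
Area = |Σ|/2 = 633.

633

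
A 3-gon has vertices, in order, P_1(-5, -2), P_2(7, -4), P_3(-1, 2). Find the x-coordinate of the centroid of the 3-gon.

Apply the shoelace formula. First the cross-terms c_i = x_i·y_{i+1} − x_{i+1}·y_i:
  34, 10, 12  ⇒  2A = 56, A = 28.
Then Σ (x_i + x_{i+1})·c_i = 56, so x̄ = 56 / (6·28) = 1/3.

1/3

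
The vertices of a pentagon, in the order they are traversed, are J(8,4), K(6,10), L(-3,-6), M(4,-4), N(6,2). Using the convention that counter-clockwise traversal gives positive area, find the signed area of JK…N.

63

J→K: (8)(10) − (6)(4) = 56
K→L: (6)(-6) − (-3)(10) = -6
L→M: (-3)(-4) − (4)(-6) = 36
M→N: (4)(2) − (6)(-4) = 32
N→J: (6)(4) − (8)(2) = 8
Σ = 126
Signed area = Σ/2 = 63 (positive ⇒ counter-clockwise traversal).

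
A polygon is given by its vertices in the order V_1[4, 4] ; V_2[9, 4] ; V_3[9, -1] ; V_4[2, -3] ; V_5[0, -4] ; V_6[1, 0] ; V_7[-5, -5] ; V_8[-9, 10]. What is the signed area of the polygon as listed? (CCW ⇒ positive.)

-135

V_1→V_2: (4)(4) − (9)(4) = -20
V_2→V_3: (9)(-1) − (9)(4) = -45
V_3→V_4: (9)(-3) − (2)(-1) = -25
V_4→V_5: (2)(-4) − (0)(-3) = -8
V_5→V_6: (0)(0) − (1)(-4) = 4
V_6→V_7: (1)(-5) − (-5)(0) = -5
V_7→V_8: (-5)(10) − (-9)(-5) = -95
V_8→V_1: (-9)(4) − (4)(10) = -76
Σ = -270
Signed area = Σ/2 = -135 (negative ⇒ clockwise traversal).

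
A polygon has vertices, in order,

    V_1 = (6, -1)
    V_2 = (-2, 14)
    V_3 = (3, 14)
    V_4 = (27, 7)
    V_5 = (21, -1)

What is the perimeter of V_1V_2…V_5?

72

|V_1V_2| = √((-8)² + (15)²) = √289 = 17
|V_2V_3| = √((5)² + (0)²) = √25 = 5
|V_3V_4| = √((24)² + (-7)²) = √625 = 25
|V_4V_5| = √((-6)² + (-8)²) = √100 = 10
|V_5V_1| = √((-15)² + (0)²) = √225 = 15
Perimeter = 17 + 5 + 25 + 10 + 15 = 72.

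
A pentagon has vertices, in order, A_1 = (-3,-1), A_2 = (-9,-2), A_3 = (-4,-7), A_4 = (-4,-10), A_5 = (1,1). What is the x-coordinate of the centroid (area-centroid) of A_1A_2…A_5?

-797/216

Apply the surveyor's formula. First the cross-terms c_i = x_i·y_{i+1} − x_{i+1}·y_i:
  -3, 55, 12, 6, 2  ⇒  2A = 72, A = 36.
Then Σ (x_i + x_{i+1})·c_i = -797, so x̄ = -797 / (6·36) = -797/216.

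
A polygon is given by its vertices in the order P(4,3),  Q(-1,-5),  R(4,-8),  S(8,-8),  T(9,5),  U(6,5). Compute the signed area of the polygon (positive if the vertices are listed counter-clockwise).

84

Apply Gauss's area formula: 2A = Σ (x_i·y_{i+1} − x_{i+1}·y_i), indices taken mod 6.
Cross-terms: -17, 28, 32, 112, 15, -2  ⇒  Σ = 168
Signed area = Σ/2 = 84 (positive ⇒ counter-clockwise traversal).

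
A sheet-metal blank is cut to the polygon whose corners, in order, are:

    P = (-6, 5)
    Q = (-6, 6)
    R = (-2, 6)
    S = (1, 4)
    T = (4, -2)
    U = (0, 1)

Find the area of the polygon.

26

Apply the surveyor's formula: 2A = Σ (x_i·y_{i+1} − x_{i+1}·y_i), indices taken mod 6.
Cross-terms: -6, -24, -14, -18, 4, 6  ⇒  Σ = -52
Area = |Σ|/2 = 26.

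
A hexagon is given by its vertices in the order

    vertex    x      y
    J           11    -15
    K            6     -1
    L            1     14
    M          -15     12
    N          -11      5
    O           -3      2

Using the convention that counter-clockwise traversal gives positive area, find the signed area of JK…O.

Apply the surveyor's formula: 2A = Σ (x_i·y_{i+1} − x_{i+1}·y_i), indices taken mod 6.
Σ = (79) + (85) + (222) + (57) + (-7) + (23) = 459
Signed area = Σ/2 = 229.5 (positive ⇒ counter-clockwise traversal).

229.5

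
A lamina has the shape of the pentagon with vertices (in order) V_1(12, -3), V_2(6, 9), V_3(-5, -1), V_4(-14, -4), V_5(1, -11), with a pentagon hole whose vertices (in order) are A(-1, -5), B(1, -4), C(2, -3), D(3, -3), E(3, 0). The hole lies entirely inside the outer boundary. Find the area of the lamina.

Outer boundary:
Apply the shoelace (surveyor's) formula: 2A = Σ (x_i·y_{i+1} − x_{i+1}·y_i), indices taken mod 5.
Cross-terms: 126, 39, 6, 158, 129  ⇒  Σ = 458
Area = |Σ|/2 = 229.
Hole:
Apply the shoelace (surveyor's) formula: 2A = Σ (x_i·y_{i+1} − x_{i+1}·y_i), indices taken mod 5.
Cross-terms: 9, 5, 3, 9, -15  ⇒  Σ = 11
Area = |Σ|/2 = 5.5.
Net area = 229 − 5.5 = 223.5.

223.5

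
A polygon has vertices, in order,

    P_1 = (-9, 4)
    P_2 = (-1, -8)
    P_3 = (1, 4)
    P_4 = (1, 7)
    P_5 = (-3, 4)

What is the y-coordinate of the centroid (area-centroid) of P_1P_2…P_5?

Apply Gauss's area formula. First the cross-terms c_i = x_i·y_{i+1} − x_{i+1}·y_i:
  76, 4, 3, 25, 24  ⇒  2A = 132, A = 66.
Then Σ (y_i + y_{i+1})·c_i = 180, so ȳ = 180 / (6·66) = 5/11.

5/11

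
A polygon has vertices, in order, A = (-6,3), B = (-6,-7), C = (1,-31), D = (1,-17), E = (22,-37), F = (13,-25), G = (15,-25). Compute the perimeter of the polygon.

|AB| = √((0)² + (-10)²) = √100 = 10
|BC| = √((7)² + (-24)²) = √625 = 25
|CD| = √((0)² + (14)²) = √196 = 14
|DE| = √((21)² + (-20)²) = √841 = 29
|EF| = √((-9)² + (12)²) = √225 = 15
|FG| = √((2)² + (0)²) = √4 = 2
|GA| = √((-21)² + (28)²) = √1225 = 35
Perimeter = 10 + 25 + 14 + 29 + 15 + 2 + 35 = 130.

130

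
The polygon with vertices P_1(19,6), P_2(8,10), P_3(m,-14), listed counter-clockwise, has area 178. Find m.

-15

Write out the shoelace sum; only the two edges meeting at P_3 involve m:
2·Area = [(8·(-14) − m·10) + (m·6 − 19·(-14))] + 142
       = -4·m + 296 = 356
⇒ m = -15.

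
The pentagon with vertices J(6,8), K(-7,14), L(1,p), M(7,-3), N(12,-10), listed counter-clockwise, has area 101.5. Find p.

3

The doubled signed area Σ (x_i y_{i+1} − x_{i+1} y_i) is linear in p.
With p=0 it equals 245; the coefficient of p is -14 (from the two edges through L).
So -14·p + 245 = 2·101.5 = 203 ⇒ p = 3.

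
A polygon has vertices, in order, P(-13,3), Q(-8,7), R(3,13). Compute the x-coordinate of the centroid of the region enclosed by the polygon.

-6

Apply the surveyor's formula. First the cross-terms c_i = x_i·y_{i+1} − x_{i+1}·y_i:
  -67, -125, 178  ⇒  2A = -14, A = -7.
Then Σ (x_i + x_{i+1})·c_i = 252, so x̄ = 252 / (6·(-7)) = -6.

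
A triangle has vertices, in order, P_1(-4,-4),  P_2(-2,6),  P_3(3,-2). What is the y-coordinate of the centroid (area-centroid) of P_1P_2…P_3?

Apply the shoelace formula. First the cross-terms c_i = x_i·y_{i+1} − x_{i+1}·y_i:
  -32, -14, -20  ⇒  2A = -66, A = -33.
Then Σ (y_i + y_{i+1})·c_i = 0, so ȳ = 0 / (6·(-33)) = 0.

0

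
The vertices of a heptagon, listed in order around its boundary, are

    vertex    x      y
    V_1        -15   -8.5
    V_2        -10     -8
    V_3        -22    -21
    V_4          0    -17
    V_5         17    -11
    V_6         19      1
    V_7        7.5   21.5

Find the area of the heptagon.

Apply Gauss's area formula: 2A = Σ (x_i·y_{i+1} − x_{i+1}·y_i), indices taken mod 7.
Σ = (35) + (34) + (374) + (289) + (226) + (401) + (258.75) = 1617.75
Area = |Σ|/2 = 808.875.

808.875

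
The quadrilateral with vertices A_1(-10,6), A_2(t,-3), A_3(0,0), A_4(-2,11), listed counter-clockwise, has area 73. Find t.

Write out the shoelace sum; only the two edges meeting at A_2 involve t:
2·Area = [((-10)·(-3) − t·6) + (t·0 − 0·(-3))] + 98
       = -6·t + 128 = 146
⇒ t = -3.

-3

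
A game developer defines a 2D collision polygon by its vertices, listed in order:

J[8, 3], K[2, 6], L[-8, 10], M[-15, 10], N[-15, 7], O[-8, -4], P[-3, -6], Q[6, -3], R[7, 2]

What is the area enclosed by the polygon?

230

Σ = (42) + (68) + (70) + (45) + (116) + (36) + (45) + (33) + (5) = 460
Area = |Σ|/2 = 230.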